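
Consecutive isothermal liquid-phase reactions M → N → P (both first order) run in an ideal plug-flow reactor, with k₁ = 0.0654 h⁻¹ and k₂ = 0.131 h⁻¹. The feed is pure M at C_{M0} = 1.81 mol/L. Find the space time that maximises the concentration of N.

Setting dC_N/dτ = 0 gives τ_opt = ln(k₂/k₁)/(k₂−k₁).
= ln(0.131/0.0654)/(0.131−0.0654) = ln(2.003)/0.06560 = 0.6947/0.06560 = 10.6 h.

10.6 h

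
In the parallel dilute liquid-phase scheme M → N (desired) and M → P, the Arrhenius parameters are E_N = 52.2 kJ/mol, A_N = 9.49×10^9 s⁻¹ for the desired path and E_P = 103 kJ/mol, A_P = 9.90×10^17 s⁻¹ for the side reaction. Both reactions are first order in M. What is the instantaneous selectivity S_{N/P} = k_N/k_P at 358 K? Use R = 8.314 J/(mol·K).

0.248

With equal orders, S_{N/P} = k_N/k_P = (A_N/A_P)·exp[(E_P−E_N)/(RT)].
(E_P−E_N)/(RT) = (103−52.2)×10³/(8.314×358) = 50800/2976 = 17.07.
k_N/k_P = (9.49×10^9/9.90×10^17)·exp(17.07) = 9.586×10^-9 × 2.584×10^7 = 0.248.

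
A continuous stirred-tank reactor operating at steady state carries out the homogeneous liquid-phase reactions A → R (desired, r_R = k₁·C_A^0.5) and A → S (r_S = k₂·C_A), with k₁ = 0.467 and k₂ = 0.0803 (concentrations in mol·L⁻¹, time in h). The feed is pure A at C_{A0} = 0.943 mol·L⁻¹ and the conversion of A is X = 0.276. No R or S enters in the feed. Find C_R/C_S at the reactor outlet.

7.04

Exit C_A = C_{A0}(1−X) = 0.943×0.724 = 0.6827 mol·L⁻¹.
In a CSTR the entire volume is at exit conditions, so r_R = 0.467×0.6827^0.5 = 0.3859 and r_S = 0.0803×0.6827 = 0.05482.
Overall selectivity = C_R/C_S = r_Rτ/(r_Sτ) = r_R/r_S = 7.04.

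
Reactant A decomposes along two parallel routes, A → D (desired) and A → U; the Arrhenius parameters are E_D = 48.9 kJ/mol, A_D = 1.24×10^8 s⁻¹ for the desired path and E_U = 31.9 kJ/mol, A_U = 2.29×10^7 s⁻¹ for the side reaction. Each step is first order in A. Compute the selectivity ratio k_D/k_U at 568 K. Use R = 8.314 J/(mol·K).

Since both paths have the same order in A, the concentration cancels and S_{D/U} = k_D/k_U = (A_D/A_U)·exp[(E_U−E_D)/(RT)].
(E_U−E_D)/(RT) = (31.9−48.9)×10³/(8.314×568) = -17000/4722 = -3.600.
k_D/k_U = (1.24×10^8/2.29×10^7)·exp(-3.600) = 5.415 × 0.02733 = 0.148.
Since E_D > E_U, raising the temperature improves selectivity toward D.

0.148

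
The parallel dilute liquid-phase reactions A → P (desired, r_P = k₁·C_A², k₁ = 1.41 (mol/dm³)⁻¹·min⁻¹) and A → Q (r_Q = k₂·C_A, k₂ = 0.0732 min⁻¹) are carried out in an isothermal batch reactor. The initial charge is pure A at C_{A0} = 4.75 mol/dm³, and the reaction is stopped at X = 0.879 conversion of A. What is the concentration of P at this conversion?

4.07 mol/dm³

C_A = C_{A0}(1−X) = 0.5747 mol/dm³.
Along a PFR/batch, dC_Q/dC_A = −r_Q/(r_P+r_Q) = −k₂/(k₂+k₁·C_A).
Integrating from C_{A0} to C_A: C_Q = (0.0732/1.41)·ln[(0.0732+1.41·4.75)/(0.0732+1.41·0.575)] = 0.05191·ln(6.771/0.8836) = 0.1057 mol/dm³.
Then C_P = (C_{A0}−C_A) − C_Q = 4.175 − 0.1057 = 4.070 mol/dm³.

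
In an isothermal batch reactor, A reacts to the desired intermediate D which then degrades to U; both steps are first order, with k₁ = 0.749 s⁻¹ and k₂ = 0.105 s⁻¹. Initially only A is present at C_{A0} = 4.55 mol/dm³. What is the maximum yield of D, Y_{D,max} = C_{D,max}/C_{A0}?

0.726

At the optimum, C_{D,max}/C_{A0} = (k₁/k₂)^[k₂/(k₂−k₁)].
= (0.749/0.105)^(0.105/(0.105−0.749)) = (7.133)^(-0.1630) = 0.7259.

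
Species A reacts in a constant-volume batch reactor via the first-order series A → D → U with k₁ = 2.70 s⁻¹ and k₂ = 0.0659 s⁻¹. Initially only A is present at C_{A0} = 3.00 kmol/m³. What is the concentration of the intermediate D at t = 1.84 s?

The intermediate concentration in a first-order A→B→C sequence is C_D = k₁C_{A0}(e^(−k₁t) − e^(−k₂t))/(k₂−k₁).
e^(−k₁t) = e^(−2.70×1.84) = e^(−4.968) = 0.006957; e^(−k₂t) = e^(−0.1213) = 0.8858.
C_D = 2.70×3.00/(0.0659−2.70) × (0.006957−0.8858) = (-3.075)×(-0.8789) = 2.703 kmol/m³.

2.70 kmol/m³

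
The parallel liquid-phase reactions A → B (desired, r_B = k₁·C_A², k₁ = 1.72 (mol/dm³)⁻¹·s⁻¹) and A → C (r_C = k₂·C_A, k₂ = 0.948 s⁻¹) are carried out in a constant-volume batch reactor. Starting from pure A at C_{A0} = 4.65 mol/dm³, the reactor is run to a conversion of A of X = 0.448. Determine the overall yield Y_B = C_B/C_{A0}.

0.387

C_A = C_{A0}(1−X) = 2.567 mol/dm³.
Along a PFR/batch, dC_C/dC_A = −r_C/(r_B+r_C) = −k₂/(k₂+k₁·C_A).
Integrating from C_{A0} to C_A: C_C = (0.948/1.72)·ln[(0.948+1.72·4.65)/(0.948+1.72·2.57)] = 0.5512·ln(8.946/5.363) = 0.2820 mol/dm³.
Then C_B = (C_{A0}−C_A) − C_C = 2.083 − 0.2820 = 1.801 mol/dm³.
Y_B = C_B/C_{A0} = 1.801/4.65 = 0.387.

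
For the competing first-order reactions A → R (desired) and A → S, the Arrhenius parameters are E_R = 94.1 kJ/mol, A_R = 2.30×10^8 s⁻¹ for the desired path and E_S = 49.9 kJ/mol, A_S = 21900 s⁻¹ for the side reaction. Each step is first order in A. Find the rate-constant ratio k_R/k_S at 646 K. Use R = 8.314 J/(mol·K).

2.80

Since both paths have the same order in A, the concentration cancels and S_{R/S} = k_R/k_S = (A_R/A_S)·exp[(E_S−E_R)/(RT)].
(E_S−E_R)/(RT) = (49.9−94.1)×10³/(8.314×646) = -44200/5371 = -8.230.
k_R/k_S = (2.30×10^8/21900)·exp(-8.230) = 10502 × 2.666×10^-4 = 2.80.
Since E_R > E_S, raising the temperature improves selectivity toward R.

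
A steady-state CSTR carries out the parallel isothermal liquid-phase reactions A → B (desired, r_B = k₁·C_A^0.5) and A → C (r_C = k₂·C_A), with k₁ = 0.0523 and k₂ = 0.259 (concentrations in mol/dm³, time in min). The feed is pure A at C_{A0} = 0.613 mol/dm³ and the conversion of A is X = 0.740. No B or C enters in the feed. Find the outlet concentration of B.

Exit C_A = C_{A0}(1−X) = 0.613×0.260 = 0.1594 mol/dm³.
Rates in a CSTR are evaluated at the outlet concentration: r_B = 0.0523×0.1594^0.5 = 0.02088, r_C = 0.259×0.1594 = 0.04128.
Fraction of consumed A going to B: r_B/(r_B+r_C) = 0.3359.
C_B = 0.3359·C_{A0}·X = 0.3359×0.613×0.740 = 0.152 mol/dm³.

0.152 mol/dm³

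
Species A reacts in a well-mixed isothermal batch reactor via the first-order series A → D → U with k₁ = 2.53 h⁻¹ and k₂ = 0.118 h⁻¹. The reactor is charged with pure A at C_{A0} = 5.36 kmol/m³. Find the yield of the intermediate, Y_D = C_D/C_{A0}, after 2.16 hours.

0.808

The intermediate concentration in a first-order A→B→C sequence is C_D = k₁C_{A0}(e^(−k₁t) − e^(−k₂t))/(k₂−k₁).
e^(−k₁t) = e^(−2.53×2.16) = e^(−5.465) = 0.004233; e^(−k₂t) = e^(−0.2549) = 0.7750.
C_D = 2.53×5.36/(0.118−2.53) × (0.004233−0.7750) = (-5.622)×(-0.7708) = 4.333 kmol/m³.
Y_D = C_D/C_{A0} = 4.333/5.36 = 0.808.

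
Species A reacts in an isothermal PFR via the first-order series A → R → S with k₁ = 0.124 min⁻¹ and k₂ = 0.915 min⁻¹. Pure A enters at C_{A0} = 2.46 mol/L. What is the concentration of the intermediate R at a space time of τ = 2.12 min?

The intermediate concentration in a first-order A→B→C sequence is C_R = k₁C_{A0}(e^(−k₁τ) − e^(−k₂τ))/(k₂−k₁).
e^(−k₁τ) = e^(−0.124×2.12) = e^(−0.2629) = 0.7688; e^(−k₂τ) = e^(−1.940) = 0.1437.
C_R = 0.124×2.46/(0.915−0.124) × (0.7688−0.1437) = 0.3856×0.6251 = 0.2411 mol/L.

0.241 mol/L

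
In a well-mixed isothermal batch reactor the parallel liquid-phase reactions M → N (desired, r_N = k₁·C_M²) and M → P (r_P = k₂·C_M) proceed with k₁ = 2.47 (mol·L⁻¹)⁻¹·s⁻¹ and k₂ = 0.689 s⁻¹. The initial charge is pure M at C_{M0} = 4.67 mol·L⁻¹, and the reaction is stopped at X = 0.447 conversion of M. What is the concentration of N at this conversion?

1.93 mol·L⁻¹

C_M = C_{M0}(1−X) = 2.583 mol·L⁻¹.
Along a PFR/batch, dC_P/dC_M = −r_P/(r_N+r_P) = −k₂/(k₂+k₁·C_M).
Integrating from C_{M0} to C_M: C_P = (0.689/2.47)·ln[(0.689+2.47·4.67)/(0.689+2.47·2.58)] = 0.2789·ln(12.22/7.068) = 0.1528 mol·L⁻¹.
Then C_N = (C_{M0}−C_M) − C_P = 2.087 − 0.1528 = 1.935 mol·L⁻¹.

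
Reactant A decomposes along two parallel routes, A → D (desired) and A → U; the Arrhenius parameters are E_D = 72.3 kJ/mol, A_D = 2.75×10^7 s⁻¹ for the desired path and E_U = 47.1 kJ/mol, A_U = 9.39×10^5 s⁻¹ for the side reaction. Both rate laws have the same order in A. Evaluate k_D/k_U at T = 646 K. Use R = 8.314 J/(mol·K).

0.269

Since both paths have the same order in A, the concentration cancels and S_{D/U} = k_D/k_U = (A_D/A_U)·exp[(E_U−E_D)/(RT)].
(E_U−E_D)/(RT) = (47.1−72.3)×10³/(8.314×646) = -25200/5371 = -4.692.
k_D/k_U = (2.75×10^7/9.39×10^5)·exp(-4.692) = 29.29 × 0.009168 = 0.269.
Since E_D > E_U, raising the temperature improves selectivity toward D.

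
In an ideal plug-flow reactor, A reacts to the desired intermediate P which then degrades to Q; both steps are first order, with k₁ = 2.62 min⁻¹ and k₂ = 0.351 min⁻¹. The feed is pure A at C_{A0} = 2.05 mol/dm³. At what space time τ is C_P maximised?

0.886 min

For first-order series the maximum of C_P occurs at τ_opt = ln(k₂/k₁)/(k₂−k₁).
= ln(0.351/2.62)/(0.351−2.62) = ln(0.1340)/-2.269 = -2.010/-2.269 = 0.886 min.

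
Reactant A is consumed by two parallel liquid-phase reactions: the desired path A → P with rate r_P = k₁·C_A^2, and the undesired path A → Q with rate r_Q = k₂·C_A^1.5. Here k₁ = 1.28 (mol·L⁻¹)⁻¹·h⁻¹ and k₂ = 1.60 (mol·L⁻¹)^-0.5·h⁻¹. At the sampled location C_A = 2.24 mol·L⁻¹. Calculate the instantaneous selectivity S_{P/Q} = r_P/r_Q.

1.20

S_{P/Q} = r_P/r_Q = (k₁·C_A^2)/(k₂·C_A^1.5) = (k₁/k₂)·C_A^0.5.
= (1.28×2.240^2) / (1.60×2.240^1.5) = 6.423/5.364 = 1.20.
Since the desired path is higher order in A, keeping C_A high (PFR or concentrated feed) favours P.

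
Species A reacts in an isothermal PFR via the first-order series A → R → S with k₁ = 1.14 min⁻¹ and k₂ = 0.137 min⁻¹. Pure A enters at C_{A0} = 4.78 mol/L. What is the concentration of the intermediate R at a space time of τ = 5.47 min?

The intermediate concentration in a first-order A→B→C sequence is C_R = k₁C_{A0}(e^(−k₁τ) − e^(−k₂τ))/(k₂−k₁).
e^(−k₁τ) = e^(−1.14×5.47) = e^(−6.236) = 0.001958; e^(−k₂τ) = e^(−0.7494) = 0.4727.
C_R = 1.14×4.78/(0.137−1.14) × (0.001958−0.4727) = (-5.433)×(-0.4707) = 2.557 mol/L.

2.56 mol/L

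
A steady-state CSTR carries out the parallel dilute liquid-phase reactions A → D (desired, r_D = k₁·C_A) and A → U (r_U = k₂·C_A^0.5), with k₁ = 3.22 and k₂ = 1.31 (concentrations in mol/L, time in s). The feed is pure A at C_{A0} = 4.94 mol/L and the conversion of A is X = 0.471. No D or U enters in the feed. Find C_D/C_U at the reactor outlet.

3.97

Exit C_A = C_{A0}(1−X) = 4.94×0.529 = 2.613 mol/L.
Rates in a CSTR are evaluated at the outlet concentration: r_D = 3.22×2.613 = 8.415, r_U = 1.31×2.613^0.5 = 2.118.
Overall selectivity = C_D/C_U = r_Dτ/(r_Uτ) = r_D/r_U = 3.97.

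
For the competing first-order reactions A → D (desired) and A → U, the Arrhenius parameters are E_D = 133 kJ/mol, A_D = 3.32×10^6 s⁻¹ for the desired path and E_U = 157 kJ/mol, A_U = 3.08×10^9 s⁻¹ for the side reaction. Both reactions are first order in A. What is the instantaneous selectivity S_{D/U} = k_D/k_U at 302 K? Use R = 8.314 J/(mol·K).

15.3

k_D/k_U = (A_D/A_U)·exp[−(E_D−E_U)/(RT)] = (A_D/A_U)·exp[(E_U−E_D)/(RT)].
(E_U−E_D)/(RT) = (157−133)×10³/(8.314×302) = 24000/2511 = 9.559.
k_D/k_U = (3.32×10^6/3.08×10^9)·exp(9.559) = 0.001078 × 14166 = 15.3.
Since E_D < E_U, lowering the temperature improves selectivity toward D.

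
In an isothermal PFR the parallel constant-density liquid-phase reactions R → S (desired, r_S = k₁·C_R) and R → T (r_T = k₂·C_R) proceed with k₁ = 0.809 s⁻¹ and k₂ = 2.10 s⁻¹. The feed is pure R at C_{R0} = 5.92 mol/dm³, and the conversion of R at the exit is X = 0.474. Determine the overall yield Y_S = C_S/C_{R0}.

0.132

C_R = C_{R0}(1−X) = 3.114 mol/dm³.
Both paths are first order in R, so the instantaneous fraction to S is constant: dC_S/d(−C_R) = k₁/(k₁+k₂) = 0.2781.
C_S = 0.2781·(C_{R0}−C_R) = 0.2781×2.806 = 0.780 mol/dm³.
Y_S = C_S/C_{R0} = 0.7804/5.92 = 0.132.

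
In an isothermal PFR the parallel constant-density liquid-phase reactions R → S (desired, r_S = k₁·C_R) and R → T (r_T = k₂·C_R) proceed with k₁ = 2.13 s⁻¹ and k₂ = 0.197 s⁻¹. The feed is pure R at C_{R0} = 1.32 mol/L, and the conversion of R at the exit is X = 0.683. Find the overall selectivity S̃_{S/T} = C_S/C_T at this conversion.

C_R = C_{R0}(1−X) = 0.4184 mol/L.
Both paths are first order in R, so the instantaneous fraction to S is constant: dC_S/d(−C_R) = k₁/(k₁+k₂) = 0.9153.
C_S = 0.9153·(C_{R0}−C_R) = 0.9153×0.9016 = 0.825 mol/L.
C_T = (C_{R0}−C_R)−C_S = 0.07632 mol/L; S̃_{S/T} = 0.8252/0.07632 = 10.8.

10.8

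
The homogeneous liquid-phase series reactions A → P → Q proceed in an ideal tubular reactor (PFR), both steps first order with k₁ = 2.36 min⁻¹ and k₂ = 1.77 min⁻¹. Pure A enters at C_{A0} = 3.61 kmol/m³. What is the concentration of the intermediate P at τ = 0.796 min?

The intermediate concentration in a first-order A→B→C sequence is C_P = k₁C_{A0}(e^(−k₁τ) − e^(−k₂τ))/(k₂−k₁).
e^(−k₁τ) = e^(−2.36×0.796) = e^(−1.879) = 0.1528; e^(−k₂τ) = e^(−1.409) = 0.2444.
C_P = 2.36×3.61/(1.77−2.36) × (0.1528−0.2444) = (-14.44)×(-0.09160) = 1.323 kmol/m³.

1.32 kmol/m³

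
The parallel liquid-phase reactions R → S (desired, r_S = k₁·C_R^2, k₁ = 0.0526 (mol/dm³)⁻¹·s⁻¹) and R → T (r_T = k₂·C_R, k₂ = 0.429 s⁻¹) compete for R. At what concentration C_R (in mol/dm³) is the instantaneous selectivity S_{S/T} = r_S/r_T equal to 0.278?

S_{S/T} = (k₁/k₂)·C_R ⇒ C_R = S·k₂/k₁.
= 0.278×0.429/0.0526 = 2.27 mol/dm³.

2.27 mol/dm³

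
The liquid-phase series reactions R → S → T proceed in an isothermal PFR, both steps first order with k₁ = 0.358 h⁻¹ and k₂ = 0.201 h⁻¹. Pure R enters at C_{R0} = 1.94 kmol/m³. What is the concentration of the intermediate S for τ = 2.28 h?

0.842 kmol/m³

For first-order series with pure R initially, C_S(τ) = k₁C_{R0}/(k₂−k₁)·(e^(−k₁τ) − e^(−k₂τ)).
e^(−k₁τ) = e^(−0.358×2.28) = e^(−0.8162) = 0.4421; e^(−k₂τ) = e^(−0.4583) = 0.6324.
C_S = 0.358×1.94/(0.201−0.358) × (0.4421−0.6324) = (-4.424)×(-0.1903) = 0.8417 kmol/m³.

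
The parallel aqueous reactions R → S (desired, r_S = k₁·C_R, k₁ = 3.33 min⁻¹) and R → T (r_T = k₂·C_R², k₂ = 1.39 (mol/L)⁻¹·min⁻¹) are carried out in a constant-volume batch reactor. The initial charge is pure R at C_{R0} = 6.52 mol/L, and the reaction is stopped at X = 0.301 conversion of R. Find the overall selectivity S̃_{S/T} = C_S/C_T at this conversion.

0.436

C_R = C_{R0}(1−X) = 4.557 mol/L.
Along a PFR/batch, dC_S/dC_R = −r_S/(r_S+r_T) = −k₁/(k₁+k₂·C_R).
Integrating from C_{R0} to C_R: C_S = (3.33/1.39)·ln[(3.33+1.39·6.52)/(3.33+1.39·4.56)] = 2.396·ln(12.39/9.665) = 0.5956 mol/L.
C_T = (C_{R0}−C_R)−C_S = 1.367 mol/L; S̃_{S/T} = 0.5956/1.367 = 0.436.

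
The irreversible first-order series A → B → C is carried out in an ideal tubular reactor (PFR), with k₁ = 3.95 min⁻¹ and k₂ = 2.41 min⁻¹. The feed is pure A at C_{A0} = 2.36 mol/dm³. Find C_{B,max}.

For a first-order series the maximum intermediate yield is C_{B,max}/C_{A0} = (k₁/k₂)^[k₂/(k₂−k₁)].
= (3.95/2.41)^(2.41/(2.41−3.95)) = (1.639)^(-1.565) = 0.4615.
C_{B,max} = 0.4615×2.36 = 1.09 mol/dm³.

1.09 mol/dm³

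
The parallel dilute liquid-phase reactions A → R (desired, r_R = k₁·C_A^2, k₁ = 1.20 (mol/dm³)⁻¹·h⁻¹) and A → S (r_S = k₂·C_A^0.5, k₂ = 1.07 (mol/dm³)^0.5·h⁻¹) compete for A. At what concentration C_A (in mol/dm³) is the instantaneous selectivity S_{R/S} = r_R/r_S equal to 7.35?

S_{R/S} = (k₁/k₂)·C_A^1.5 ⇒ C_A = (S·k₂/k₁)^(1/1.5).
= (7.35×1.07/1.20)^(0.6667) = (6.554)^(0.6667) = 3.50 mol/dm³.

3.50 mol/dm³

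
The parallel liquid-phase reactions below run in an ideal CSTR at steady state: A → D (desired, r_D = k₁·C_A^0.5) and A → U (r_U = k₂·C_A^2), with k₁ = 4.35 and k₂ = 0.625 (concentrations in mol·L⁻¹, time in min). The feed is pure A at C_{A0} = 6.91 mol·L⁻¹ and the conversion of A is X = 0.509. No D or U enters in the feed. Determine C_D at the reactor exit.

Exit C_A = C_{A0}(1−X) = 6.91×0.491 = 3.393 mol·L⁻¹.
In a CSTR the entire volume is at exit conditions, so r_D = 4.35×3.393^0.5 = 8.013 and r_U = 0.625×3.393^2 = 7.194.
Fraction of consumed A going to D: r_D/(r_D+r_U) = 0.5269.
C_D = 0.5269·C_{A0}·X = 0.5269×6.91×0.509 = 1.85 mol·L⁻¹.

1.85 mol·L⁻¹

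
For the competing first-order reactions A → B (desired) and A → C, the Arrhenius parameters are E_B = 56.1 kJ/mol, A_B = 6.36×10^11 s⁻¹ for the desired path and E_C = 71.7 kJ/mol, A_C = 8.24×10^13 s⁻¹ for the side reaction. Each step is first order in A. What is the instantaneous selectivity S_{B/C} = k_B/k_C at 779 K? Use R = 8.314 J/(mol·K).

0.0858

Since both paths have the same order in A, the concentration cancels and S_{B/C} = k_B/k_C = (A_B/A_C)·exp[(E_C−E_B)/(RT)].
(E_C−E_B)/(RT) = (71.7−56.1)×10³/(8.314×779) = 15600/6477 = 2.409.
k_B/k_C = (6.36×10^11/8.24×10^13)·exp(2.409) = 0.007718 × 11.12 = 0.0858.
Since E_B < E_C, lowering the temperature improves selectivity toward B.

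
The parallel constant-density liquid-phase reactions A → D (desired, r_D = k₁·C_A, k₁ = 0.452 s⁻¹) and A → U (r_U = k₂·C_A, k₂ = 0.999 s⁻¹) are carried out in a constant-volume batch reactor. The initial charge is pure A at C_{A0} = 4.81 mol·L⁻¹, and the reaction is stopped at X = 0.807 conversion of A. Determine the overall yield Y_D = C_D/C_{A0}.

0.251

C_A = C_{A0}(1−X) = 0.9283 mol·L⁻¹.
Both paths are first order in A, so the instantaneous fraction to D is constant: dC_D/d(−C_A) = k₁/(k₁+k₂) = 0.3115.
C_D = 0.3115·(C_{A0}−C_A) = 0.3115×3.882 = 1.21 mol·L⁻¹.
Y_D = C_D/C_{A0} = 1.209/4.81 = 0.251.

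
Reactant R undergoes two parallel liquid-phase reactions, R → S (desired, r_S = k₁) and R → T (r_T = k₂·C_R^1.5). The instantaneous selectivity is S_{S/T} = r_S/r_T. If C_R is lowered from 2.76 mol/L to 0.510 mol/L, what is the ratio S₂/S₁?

12.6

S_{S/T} = (k₁/k₂)·C_R^-1.5, so S₂/S₁ = (C_{R,2}/C_{R,1})^-1.5.
= (0.510/2.76)^(-1.5) = (0.1848)^(-1.5) = 12.6.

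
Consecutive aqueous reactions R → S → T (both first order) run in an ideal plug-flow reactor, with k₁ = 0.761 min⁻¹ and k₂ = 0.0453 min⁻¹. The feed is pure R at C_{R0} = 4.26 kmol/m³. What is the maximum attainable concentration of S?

For a first-order series the maximum intermediate yield is C_{S,max}/C_{R0} = (k₁/k₂)^[k₂/(k₂−k₁)].
= (0.761/0.0453)^(0.0453/(0.0453−0.761)) = (16.80)^(-0.06329) = 0.8365.
C_{S,max} = 0.8365×4.26 = 3.56 kmol/m³.

3.56 kmol/m³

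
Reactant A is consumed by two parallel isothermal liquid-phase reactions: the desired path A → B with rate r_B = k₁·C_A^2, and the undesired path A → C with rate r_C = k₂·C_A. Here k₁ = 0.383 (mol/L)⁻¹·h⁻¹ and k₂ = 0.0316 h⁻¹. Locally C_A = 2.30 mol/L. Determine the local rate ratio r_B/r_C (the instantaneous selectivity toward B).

S_{B/C} = r_B/r_C = (k₁·C_A^2)/(k₂·C_A) = (k₁/k₂)·C_A.
= (0.383×2.300^2) / (0.0316×2.300) = 2.026/0.07268 = 27.9.
Since the desired path is higher order in A, keeping C_A high (PFR or concentrated feed) favours B.

27.9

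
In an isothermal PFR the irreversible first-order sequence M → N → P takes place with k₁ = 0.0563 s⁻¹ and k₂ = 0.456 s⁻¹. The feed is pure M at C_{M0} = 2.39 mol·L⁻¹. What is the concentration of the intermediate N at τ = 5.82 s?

Solving the coupled first-order balances gives C_N(τ) = [k₁/(k₂−k₁)]·C_{M0}·(e^(−k₁τ) − e^(−k₂τ)).
e^(−k₁τ) = e^(−0.0563×5.82) = e^(−0.3277) = 0.7206; e^(−k₂τ) = e^(−2.654) = 0.07037.
C_N = 0.0563×2.39/(0.456−0.0563) × (0.7206−0.07037) = 0.3366×0.6502 = 0.2189 mol·L⁻¹.

0.219 mol·L⁻¹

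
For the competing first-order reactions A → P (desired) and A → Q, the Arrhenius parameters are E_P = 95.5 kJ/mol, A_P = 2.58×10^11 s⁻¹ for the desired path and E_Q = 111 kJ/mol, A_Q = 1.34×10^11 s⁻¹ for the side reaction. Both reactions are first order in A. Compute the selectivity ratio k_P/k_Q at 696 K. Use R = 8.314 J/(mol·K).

28.0

k_P/k_Q = (A_P/A_Q)·exp[−(E_P−E_Q)/(RT)] = (A_P/A_Q)·exp[(E_Q−E_P)/(RT)].
(E_Q−E_P)/(RT) = (111−95.5)×10³/(8.314×696) = 15500/5787 = 2.679.
k_P/k_Q = (2.58×10^11/1.34×10^11)·exp(2.679) = 1.925 × 14.57 = 28.0.
Since E_P < E_Q, lowering the temperature improves selectivity toward P.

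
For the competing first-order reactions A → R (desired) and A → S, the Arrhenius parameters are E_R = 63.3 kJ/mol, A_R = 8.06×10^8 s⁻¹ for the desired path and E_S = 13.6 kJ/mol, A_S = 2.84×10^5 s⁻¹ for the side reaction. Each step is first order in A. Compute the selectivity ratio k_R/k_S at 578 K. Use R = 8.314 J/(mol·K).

k_R/k_S = (A_R/A_S)·exp[−(E_R−E_S)/(RT)] = (A_R/A_S)·exp[(E_S−E_R)/(RT)].
(E_S−E_R)/(RT) = (13.6−63.3)×10³/(8.314×578) = -49700/4805 = -10.34.
k_R/k_S = (8.06×10^8/2.84×10^5)·exp(-10.34) = 2838 × 3.224×10^-5 = 0.0915.

0.0915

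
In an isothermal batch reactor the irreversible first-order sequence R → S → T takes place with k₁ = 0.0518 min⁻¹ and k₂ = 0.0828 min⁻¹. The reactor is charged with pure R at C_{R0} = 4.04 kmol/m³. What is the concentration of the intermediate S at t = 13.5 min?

1.15 kmol/m³

For first-order series with pure R initially, C_S(t) = k₁C_{R0}/(k₂−k₁)·(e^(−k₁t) − e^(−k₂t)).
e^(−k₁t) = e^(−0.0518×13.5) = e^(−0.6993) = 0.4969; e^(−k₂t) = e^(−1.118) = 0.3270.
C_S = 0.0518×4.04/(0.0828−0.0518) × (0.4969−0.3270) = 6.751×0.1699 = 1.147 kmol/m³.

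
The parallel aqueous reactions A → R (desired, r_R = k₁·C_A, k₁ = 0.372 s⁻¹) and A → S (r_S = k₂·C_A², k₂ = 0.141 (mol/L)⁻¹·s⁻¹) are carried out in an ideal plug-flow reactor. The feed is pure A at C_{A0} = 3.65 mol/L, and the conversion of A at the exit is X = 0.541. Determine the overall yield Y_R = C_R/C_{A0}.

C_A = C_{A0}(1−X) = 1.675 mol/L.
Along a PFR/batch, dC_R/dC_A = −r_R/(r_R+r_S) = −k₁/(k₁+k₂·C_A).
Integrating from C_{A0} to C_A: C_R = (0.372/0.141)·ln[(0.372+0.141·3.65)/(0.372+0.141·1.68)] = 2.638·ln(0.8866/0.6082) = 0.9944 mol/L.
Y_R = C_R/C_{A0} = 0.9944/3.65 = 0.272.

0.272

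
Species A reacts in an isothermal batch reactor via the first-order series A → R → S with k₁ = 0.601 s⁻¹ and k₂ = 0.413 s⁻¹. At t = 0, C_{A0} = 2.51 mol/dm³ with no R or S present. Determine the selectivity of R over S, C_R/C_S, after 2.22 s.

Solving the coupled first-order balances gives C_R(t) = [k₁/(k₂−k₁)]·C_{A0}·(e^(−k₁t) − e^(−k₂t)).
e^(−k₁t) = e^(−0.601×2.22) = e^(−1.334) = 0.2634; e^(−k₂t) = e^(−0.9169) = 0.3998.
C_R = 0.601×2.51/(0.413−0.601) × (0.2634−0.3998) = (-8.024)×(-0.1364) = 1.095 mol/dm³.
C_A = C_{A0}e^(−k₁t) = 0.6610 mol/dm³, so C_S = C_{A0}−C_A−C_R = 0.7544 mol/dm³; C_R/C_S = 1.45.

1.45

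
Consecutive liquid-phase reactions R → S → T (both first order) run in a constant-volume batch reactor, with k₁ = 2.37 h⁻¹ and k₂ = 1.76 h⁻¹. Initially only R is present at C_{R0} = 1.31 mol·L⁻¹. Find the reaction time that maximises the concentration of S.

0.488 h

For first-order series the maximum of C_S occurs at t_opt = ln(k₂/k₁)/(k₂−k₁).
= ln(1.76/2.37)/(1.76−2.37) = ln(0.7426)/-0.6100 = -0.2976/-0.6100 = 0.488 h.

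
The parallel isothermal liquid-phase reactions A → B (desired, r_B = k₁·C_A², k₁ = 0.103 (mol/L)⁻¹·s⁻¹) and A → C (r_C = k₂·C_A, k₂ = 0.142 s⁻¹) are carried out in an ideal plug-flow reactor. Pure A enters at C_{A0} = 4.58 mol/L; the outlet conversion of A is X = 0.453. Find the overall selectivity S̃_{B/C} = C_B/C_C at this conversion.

C_A = C_{A0}(1−X) = 2.505 mol/L.
Along a PFR/batch, dC_C/dC_A = −r_C/(r_B+r_C) = −k₂/(k₂+k₁·C_A).
Integrating from C_{A0} to C_A: C_C = (0.142/0.103)·ln[(0.142+0.103·4.58)/(0.142+0.103·2.51)] = 1.379·ln(0.6137/0.4000) = 0.5901 mol/L.
Then C_B = (C_{A0}−C_A) − C_C = 2.075 − 0.5901 = 1.485 mol/L.
S̃_{B/C} = C_B/C_C = 1.485/0.5901 = 2.52.

2.52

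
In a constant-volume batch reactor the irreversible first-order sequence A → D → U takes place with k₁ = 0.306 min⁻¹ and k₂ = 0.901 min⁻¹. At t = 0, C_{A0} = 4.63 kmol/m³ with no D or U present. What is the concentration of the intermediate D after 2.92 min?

0.803 kmol/m³

For first-order series with pure A initially, C_D(t) = k₁C_{A0}/(k₂−k₁)·(e^(−k₁t) − e^(−k₂t)).
e^(−k₁t) = e^(−0.306×2.92) = e^(−0.8935) = 0.4092; e^(−k₂t) = e^(−2.631) = 0.07201.
C_D = 0.306×4.63/(0.901−0.306) × (0.4092−0.07201) = 2.381×0.3372 = 0.8029 kmol/m³.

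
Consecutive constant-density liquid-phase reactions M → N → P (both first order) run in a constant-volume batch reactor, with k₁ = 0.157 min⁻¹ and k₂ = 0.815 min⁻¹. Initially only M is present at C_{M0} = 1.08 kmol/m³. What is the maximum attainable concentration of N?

Evaluating C_N at t_opt = ln(k₂/k₁)/(k₂−k₁) gives C_{N,max}/C_{M0} = (k₁/k₂)^[k₂/(k₂−k₁)].
= (0.157/0.815)^(0.815/(0.815−0.157)) = (0.1926)^(1.239) = 0.1300.
C_{N,max} = 0.1300×1.08 = 0.140 kmol/m³.

0.140 kmol/m³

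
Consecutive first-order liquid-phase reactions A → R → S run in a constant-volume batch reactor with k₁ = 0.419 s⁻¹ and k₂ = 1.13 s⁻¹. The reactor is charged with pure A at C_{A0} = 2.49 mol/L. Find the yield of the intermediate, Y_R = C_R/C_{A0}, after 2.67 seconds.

0.164

The intermediate concentration in a first-order A→B→C sequence is C_R = k₁C_{A0}(e^(−k₁t) − e^(−k₂t))/(k₂−k₁).
e^(−k₁t) = e^(−0.419×2.67) = e^(−1.119) = 0.3267; e^(−k₂t) = e^(−3.017) = 0.04894.
C_R = 0.419×2.49/(1.13−0.419) × (0.3267−0.04894) = 1.467×0.2778 = 0.4076 mol/L.
Y_R = C_R/C_{A0} = 0.4076/2.49 = 0.164.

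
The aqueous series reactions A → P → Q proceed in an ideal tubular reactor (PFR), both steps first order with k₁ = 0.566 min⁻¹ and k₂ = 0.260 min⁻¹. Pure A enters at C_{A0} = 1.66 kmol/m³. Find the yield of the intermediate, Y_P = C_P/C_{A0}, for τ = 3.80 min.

0.473

For first-order series with pure A initially, C_P(τ) = k₁C_{A0}/(k₂−k₁)·(e^(−k₁τ) − e^(−k₂τ)).
e^(−k₁τ) = e^(−0.566×3.80) = e^(−2.151) = 0.1164; e^(−k₂τ) = e^(−0.9880) = 0.3723.
C_P = 0.566×1.66/(0.260−0.566) × (0.1164−0.3723) = (-3.070)×(-0.2559) = 0.7858 kmol/m³.
Y_P = C_P/C_{A0} = 0.7858/1.66 = 0.473.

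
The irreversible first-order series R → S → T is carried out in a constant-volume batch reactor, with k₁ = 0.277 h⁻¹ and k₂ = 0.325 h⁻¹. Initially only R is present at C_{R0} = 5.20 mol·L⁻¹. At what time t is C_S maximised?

3.33 h

For first-order series the maximum of C_S occurs at t_opt = ln(k₂/k₁)/(k₂−k₁).
= ln(0.325/0.277)/(0.325−0.277) = ln(1.173)/0.04800 = 0.1598/0.04800 = 3.33 h.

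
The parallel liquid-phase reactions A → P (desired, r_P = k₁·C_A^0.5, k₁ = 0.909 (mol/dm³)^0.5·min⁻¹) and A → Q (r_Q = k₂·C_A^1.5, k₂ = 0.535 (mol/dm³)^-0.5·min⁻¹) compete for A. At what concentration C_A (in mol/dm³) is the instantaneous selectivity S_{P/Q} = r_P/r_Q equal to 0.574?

S_{P/Q} = (k₁/k₂)·C_A⁻¹ ⇒ C_A = (S·k₂/k₁)^(-1).
= (0.574×0.535/0.909)^(-1) = (0.3378)^(-1) = 2.96 mol/dm³.

2.96 mol/dm³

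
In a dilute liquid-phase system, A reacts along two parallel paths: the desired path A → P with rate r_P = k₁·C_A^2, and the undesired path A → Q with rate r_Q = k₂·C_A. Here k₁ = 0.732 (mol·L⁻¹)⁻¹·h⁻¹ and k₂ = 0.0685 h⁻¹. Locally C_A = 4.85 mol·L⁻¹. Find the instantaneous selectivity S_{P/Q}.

S_{P/Q} = r_P/r_Q = (k₁·C_A^2)/(k₂·C_A) = (k₁/k₂)·C_A.
= (0.732×4.850^2) / (0.0685×4.850) = 17.22/0.3322 = 51.8.

51.8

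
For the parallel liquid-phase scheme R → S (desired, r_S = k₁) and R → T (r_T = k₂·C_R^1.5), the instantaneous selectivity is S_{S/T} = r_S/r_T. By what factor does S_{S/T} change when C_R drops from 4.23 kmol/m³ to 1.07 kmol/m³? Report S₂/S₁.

S_{S/T} = (k₁/k₂)·C_R^-1.5, so S₂/S₁ = (C_{R,2}/C_{R,1})^-1.5.
= (1.07/4.23)^(-1.5) = (0.2530)^(-1.5) = 7.86.

7.86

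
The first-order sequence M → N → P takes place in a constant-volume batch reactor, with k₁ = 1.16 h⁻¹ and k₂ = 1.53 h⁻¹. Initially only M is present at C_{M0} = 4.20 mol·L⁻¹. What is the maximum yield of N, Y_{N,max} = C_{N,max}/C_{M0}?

For a first-order series the maximum intermediate yield is C_{N,max}/C_{M0} = (k₁/k₂)^[k₂/(k₂−k₁)].
= (1.16/1.53)^(1.53/(1.53−1.16)) = (0.7582)^(4.135) = 0.3183.

0.318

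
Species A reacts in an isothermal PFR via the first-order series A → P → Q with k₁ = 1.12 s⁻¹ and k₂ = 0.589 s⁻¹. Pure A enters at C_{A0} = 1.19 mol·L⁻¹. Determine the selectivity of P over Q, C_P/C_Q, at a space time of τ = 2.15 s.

0.801

The intermediate concentration in a first-order A→B→C sequence is C_P = k₁C_{A0}(e^(−k₁τ) − e^(−k₂τ))/(k₂−k₁).
e^(−k₁τ) = e^(−1.12×2.15) = e^(−2.408) = 0.09000; e^(−k₂τ) = e^(−1.266) = 0.2819.
C_P = 1.12×1.19/(0.589−1.12) × (0.09000−0.2819) = (-2.510)×(-0.1919) = 0.4816 mol·L⁻¹.
C_A = C_{A0}e^(−k₁τ) = 0.1071 mol·L⁻¹, so C_Q = C_{A0}−C_A−C_P = 0.6013 mol·L⁻¹; C_P/C_Q = 0.801.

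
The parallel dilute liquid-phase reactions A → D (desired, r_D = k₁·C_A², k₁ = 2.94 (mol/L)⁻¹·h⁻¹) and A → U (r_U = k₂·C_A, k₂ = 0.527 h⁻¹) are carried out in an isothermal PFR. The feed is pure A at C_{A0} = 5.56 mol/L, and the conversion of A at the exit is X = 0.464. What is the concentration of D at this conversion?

2.47 mol/L

C_A = C_{A0}(1−X) = 2.980 mol/L.
Along a PFR/batch, dC_U/dC_A = −r_U/(r_D+r_U) = −k₂/(k₂+k₁·C_A).
Integrating from C_{A0} to C_A: C_U = (0.527/2.94)·ln[(0.527+2.94·5.56)/(0.527+2.94·2.98)] = 0.1793·ln(16.87/9.289) = 0.1070 mol/L.
Then C_D = (C_{A0}−C_A) − C_U = 2.580 − 0.1070 = 2.473 mol/L.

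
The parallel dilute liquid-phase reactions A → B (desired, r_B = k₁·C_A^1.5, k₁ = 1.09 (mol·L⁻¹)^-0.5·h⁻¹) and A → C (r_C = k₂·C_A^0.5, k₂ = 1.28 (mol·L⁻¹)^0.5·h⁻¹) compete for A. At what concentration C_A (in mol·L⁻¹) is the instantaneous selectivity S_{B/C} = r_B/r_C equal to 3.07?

S_{B/C} = (k₁/k₂)·C_A ⇒ C_A = S·k₂/k₁.
= 3.07×1.28/1.09 = 3.61 mol·L⁻¹.

3.61 mol·L⁻¹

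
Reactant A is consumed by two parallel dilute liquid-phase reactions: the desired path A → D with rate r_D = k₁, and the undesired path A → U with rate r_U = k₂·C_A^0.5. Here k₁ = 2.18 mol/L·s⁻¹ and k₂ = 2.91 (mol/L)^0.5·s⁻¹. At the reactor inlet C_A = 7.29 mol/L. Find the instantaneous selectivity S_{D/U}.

0.277

S_{D/U} = r_D/r_U = (k₁)/(k₂·C_A^0.5) = (k₁/k₂)·C_A^-0.5.
= (2.18) / (2.91×7.290^0.5) = 2.180/7.857 = 0.277.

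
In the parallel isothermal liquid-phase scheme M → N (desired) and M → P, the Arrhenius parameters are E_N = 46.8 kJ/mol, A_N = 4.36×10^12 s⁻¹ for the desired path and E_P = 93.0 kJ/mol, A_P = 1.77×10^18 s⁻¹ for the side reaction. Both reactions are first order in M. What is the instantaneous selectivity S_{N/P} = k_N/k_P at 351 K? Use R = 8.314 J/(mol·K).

Since both paths have the same order in M, the concentration cancels and S_{N/P} = k_N/k_P = (A_N/A_P)·exp[(E_P−E_N)/(RT)].
(E_P−E_N)/(RT) = (93.0−46.8)×10³/(8.314×351) = 46200/2918 = 15.83.
k_N/k_P = (4.36×10^12/1.77×10^18)·exp(15.83) = 2.463×10^-6 × 7.509×10^6 = 18.5.

18.5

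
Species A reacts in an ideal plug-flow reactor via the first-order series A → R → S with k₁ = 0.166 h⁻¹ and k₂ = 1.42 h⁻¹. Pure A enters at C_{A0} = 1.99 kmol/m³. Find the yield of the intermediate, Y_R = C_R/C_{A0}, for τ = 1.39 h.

0.0867

Solving the coupled first-order balances gives C_R(τ) = [k₁/(k₂−k₁)]·C_{A0}·(e^(−k₁τ) − e^(−k₂τ)).
e^(−k₁τ) = e^(−0.166×1.39) = e^(−0.2307) = 0.7939; e^(−k₂τ) = e^(−1.974) = 0.1389.
C_R = 0.166×1.99/(1.42−0.166) × (0.7939−0.1389) = 0.2634×0.6550 = 0.1726 kmol/m³.
Y_R = C_R/C_{A0} = 0.1726/1.99 = 0.0867.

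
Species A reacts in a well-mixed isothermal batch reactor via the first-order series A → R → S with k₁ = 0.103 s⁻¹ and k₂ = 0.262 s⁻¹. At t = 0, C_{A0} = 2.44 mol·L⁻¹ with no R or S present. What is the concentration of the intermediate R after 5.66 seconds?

Solving the coupled first-order balances gives C_R(t) = [k₁/(k₂−k₁)]·C_{A0}·(e^(−k₁t) − e^(−k₂t)).
e^(−k₁t) = e^(−0.103×5.66) = e^(−0.5830) = 0.5582; e^(−k₂t) = e^(−1.483) = 0.2270.
C_R = 0.103×2.44/(0.262−0.103) × (0.5582−0.2270) = 1.581×0.3313 = 0.5236 mol·L⁻¹.

0.524 mol·L⁻¹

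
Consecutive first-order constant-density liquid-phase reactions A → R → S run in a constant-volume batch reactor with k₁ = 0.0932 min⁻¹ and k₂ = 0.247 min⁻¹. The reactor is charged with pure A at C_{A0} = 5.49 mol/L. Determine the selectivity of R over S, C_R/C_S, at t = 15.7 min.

0.199

The intermediate concentration in a first-order A→B→C sequence is C_R = k₁C_{A0}(e^(−k₁t) − e^(−k₂t))/(k₂−k₁).
e^(−k₁t) = e^(−0.0932×15.7) = e^(−1.463) = 0.2315; e^(−k₂t) = e^(−3.878) = 0.02069.
C_R = 0.0932×5.49/(0.247−0.0932) × (0.2315−0.02069) = 3.327×0.2108 = 0.7013 mol/L.
C_A = C_{A0}e^(−k₁t) = 1.271 mol/L, so C_S = C_{A0}−C_A−C_R = 3.518 mol/L; C_R/C_S = 0.199.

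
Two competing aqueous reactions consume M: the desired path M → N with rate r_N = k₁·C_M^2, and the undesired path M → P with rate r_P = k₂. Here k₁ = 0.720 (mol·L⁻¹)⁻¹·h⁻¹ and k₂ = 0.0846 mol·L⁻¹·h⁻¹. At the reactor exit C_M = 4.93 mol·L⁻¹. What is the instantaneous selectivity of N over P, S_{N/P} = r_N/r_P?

S_{N/P} = r_N/r_P = (k₁·C_M^2)/(k₂) = (k₁/k₂)·C_M^2.
= (0.720×4.930^2) / (0.0846) = 17.50/0.08460 = 207.

207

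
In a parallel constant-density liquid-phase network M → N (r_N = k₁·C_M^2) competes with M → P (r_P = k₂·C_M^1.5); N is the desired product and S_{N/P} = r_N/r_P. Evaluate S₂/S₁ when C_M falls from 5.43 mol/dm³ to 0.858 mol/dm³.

S_{N/P} = (k₁/k₂)·C_M^0.5, so S₂/S₁ = (C_{M,2}/C_{M,1})^0.5.
= (0.858/5.43)^0.5 = (0.1580)^0.5 = 0.398.
Selectivity toward N falls as C_M falls — high-concentration operation is favoured.

0.398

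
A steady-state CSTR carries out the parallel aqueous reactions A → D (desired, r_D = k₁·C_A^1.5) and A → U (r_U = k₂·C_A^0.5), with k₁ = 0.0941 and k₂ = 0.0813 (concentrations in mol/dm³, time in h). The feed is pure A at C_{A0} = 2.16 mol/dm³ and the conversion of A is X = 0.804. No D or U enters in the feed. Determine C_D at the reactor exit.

0.571 mol/dm³

Exit C_A = C_{A0}(1−X) = 2.16×0.196 = 0.4234 mol/dm³.
Rates in a CSTR are evaluated at the outlet concentration: r_D = 0.0941×0.4234^1.5 = 0.02592, r_U = 0.0813×0.4234^0.5 = 0.05290.
Fraction of consumed A going to D: r_D/(r_D+r_U) = 0.3289.
C_D = 0.3289·C_{A0}·X = 0.3289×2.16×0.804 = 0.571 mol/dm³.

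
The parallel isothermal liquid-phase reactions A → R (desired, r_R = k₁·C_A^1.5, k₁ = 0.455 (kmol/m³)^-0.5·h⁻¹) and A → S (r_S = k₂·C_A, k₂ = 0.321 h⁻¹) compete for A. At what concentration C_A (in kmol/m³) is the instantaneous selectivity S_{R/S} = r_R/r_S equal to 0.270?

0.0363 kmol/m³

S_{R/S} = (k₁/k₂)·C_A^0.5 ⇒ C_A = (S·k₂/k₁)^(2).
= (0.270×0.321/0.455)^(2) = (0.1905)^(2) = 0.0363 kmol/m³.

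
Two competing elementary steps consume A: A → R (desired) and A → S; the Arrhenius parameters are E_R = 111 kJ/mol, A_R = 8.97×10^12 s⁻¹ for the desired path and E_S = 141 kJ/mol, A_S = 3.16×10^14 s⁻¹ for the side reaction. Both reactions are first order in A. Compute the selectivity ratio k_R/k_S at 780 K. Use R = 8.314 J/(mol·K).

2.90

Since both paths have the same order in A, the concentration cancels and S_{R/S} = k_R/k_S = (A_R/A_S)·exp[(E_S−E_R)/(RT)].
(E_S−E_R)/(RT) = (141−111)×10³/(8.314×780) = 30000/6485 = 4.626.
k_R/k_S = (8.97×10^12/3.16×10^14)·exp(4.626) = 0.02839 × 102.1 = 2.90.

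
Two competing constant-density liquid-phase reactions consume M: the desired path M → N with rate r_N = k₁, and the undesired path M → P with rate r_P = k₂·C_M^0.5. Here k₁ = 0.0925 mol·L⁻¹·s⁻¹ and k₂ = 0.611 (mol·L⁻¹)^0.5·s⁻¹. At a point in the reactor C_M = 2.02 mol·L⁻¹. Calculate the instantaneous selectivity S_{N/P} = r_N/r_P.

0.107

S_{N/P} = r_N/r_P = (k₁)/(k₂·C_M^0.5) = (k₁/k₂)·C_M^-0.5.
= (0.0925) / (0.611×2.020^0.5) = 0.09250/0.8684 = 0.107.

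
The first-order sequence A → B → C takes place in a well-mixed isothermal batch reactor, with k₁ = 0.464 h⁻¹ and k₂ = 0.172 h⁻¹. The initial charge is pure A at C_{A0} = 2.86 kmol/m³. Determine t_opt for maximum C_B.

For first-order series the maximum of C_B occurs at t_opt = ln(k₂/k₁)/(k₂−k₁).
= ln(0.172/0.464)/(0.172−0.464) = ln(0.3707)/-0.2920 = -0.9924/-0.2920 = 3.40 h.

3.40 h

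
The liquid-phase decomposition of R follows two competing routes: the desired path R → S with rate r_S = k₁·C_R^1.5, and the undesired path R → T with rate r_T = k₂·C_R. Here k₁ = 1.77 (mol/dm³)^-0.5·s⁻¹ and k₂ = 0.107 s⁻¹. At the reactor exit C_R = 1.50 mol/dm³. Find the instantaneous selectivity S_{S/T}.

20.3

S_{S/T} = r_S/r_T = (k₁·C_R^1.5)/(k₂·C_R) = (k₁/k₂)·C_R^0.5.
= (1.77×1.500^1.5) / (0.107×1.500) = 3.252/0.1605 = 20.3.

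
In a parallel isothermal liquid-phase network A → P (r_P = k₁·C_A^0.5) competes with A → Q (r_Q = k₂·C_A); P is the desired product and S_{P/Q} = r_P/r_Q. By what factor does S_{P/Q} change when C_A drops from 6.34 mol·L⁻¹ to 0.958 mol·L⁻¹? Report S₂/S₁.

2.57

S_{P/Q} = (k₁/k₂)·C_A^-0.5, so S₂/S₁ = (C_{A,2}/C_{A,1})^-0.5.
= (0.958/6.34)^(-0.5) = (0.1511)^(-0.5) = 2.57.
Selectivity toward P rises as C_A falls — low-concentration operation is favoured.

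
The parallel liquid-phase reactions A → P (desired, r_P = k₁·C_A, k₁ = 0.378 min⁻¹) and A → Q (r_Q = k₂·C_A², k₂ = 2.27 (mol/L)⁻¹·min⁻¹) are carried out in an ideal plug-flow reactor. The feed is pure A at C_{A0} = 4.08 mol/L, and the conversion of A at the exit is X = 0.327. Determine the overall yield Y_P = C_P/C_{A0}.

C_A = C_{A0}(1−X) = 2.746 mol/L.
Along a PFR/batch, dC_P/dC_A = −r_P/(r_P+r_Q) = −k₁/(k₁+k₂·C_A).
Integrating from C_{A0} to C_A: C_P = (0.378/2.27)·ln[(0.378+2.27·4.08)/(0.378+2.27·2.75)] = 0.1665·ln(9.640/6.611) = 0.06280 mol/L.
Y_P = C_P/C_{A0} = 0.06280/4.08 = 0.0154.

0.0154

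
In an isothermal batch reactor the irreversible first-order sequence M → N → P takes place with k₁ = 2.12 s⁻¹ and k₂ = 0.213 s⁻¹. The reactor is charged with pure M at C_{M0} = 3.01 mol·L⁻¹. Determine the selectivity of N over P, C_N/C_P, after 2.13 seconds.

2.35

For first-order series with pure M initially, C_N(t) = k₁C_{M0}/(k₂−k₁)·(e^(−k₁t) − e^(−k₂t)).
e^(−k₁t) = e^(−2.12×2.13) = e^(−4.516) = 0.01094; e^(−k₂t) = e^(−0.4537) = 0.6353.
C_N = 2.12×3.01/(0.213−2.12) × (0.01094−0.6353) = (-3.346)×(-0.6243) = 2.089 mol·L⁻¹.
C_M = C_{M0}e^(−k₁t) = 0.03292 mol·L⁻¹, so C_P = C_{M0}−C_M−C_N = 0.8879 mol·L⁻¹; C_N/C_P = 2.35.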